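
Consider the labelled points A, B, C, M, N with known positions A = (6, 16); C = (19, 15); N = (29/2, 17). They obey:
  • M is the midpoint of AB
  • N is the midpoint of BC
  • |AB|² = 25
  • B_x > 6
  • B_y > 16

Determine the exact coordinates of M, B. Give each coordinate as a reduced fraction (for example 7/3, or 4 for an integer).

1. B_x = 10  [B = 2·N−C = 2·(29/2, 17)−(19, 15)]
2. B_y = 19  [B = 2·N−C = 2·(29/2, 17)−(19, 15)]
   so B = (10, 19)
3. M_x = 8  [2·M = A+B = (6, 16)+(10, 19)]
4. M_y = 35/2  [2·M = A+B = (6, 16)+(10, 19)]
   so M = (8, 35/2)

M = (8, 35/2)
B = (10, 19)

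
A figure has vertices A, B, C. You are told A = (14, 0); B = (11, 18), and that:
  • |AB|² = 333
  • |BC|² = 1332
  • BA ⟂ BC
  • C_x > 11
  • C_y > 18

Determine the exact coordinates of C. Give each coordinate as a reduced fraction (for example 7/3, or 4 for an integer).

1. C_x = 47  [[BA ⟂ BC ⇒ 3x-18y+291=0] ∩ [|C−(11, 18)|²=1332]]
2. C_y = 24  [[BA ⟂ BC ⇒ 3x-18y+291=0] ∩ [|C−(11, 18)|²=1332]]
   so C = (47, 24)

C = (47, 24)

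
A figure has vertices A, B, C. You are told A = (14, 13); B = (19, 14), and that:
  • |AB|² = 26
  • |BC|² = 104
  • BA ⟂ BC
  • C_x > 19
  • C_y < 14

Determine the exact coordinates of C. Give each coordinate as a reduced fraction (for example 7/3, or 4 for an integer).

C = (21, 4)

1. C_x = 21  [[BA ⟂ BC ⇒ -5x-1y+109=0] ∩ [|C−(19, 14)|²=104]]
2. C_y = 4  [[BA ⟂ BC ⇒ -5x-1y+109=0] ∩ [|C−(19, 14)|²=104]]
   so C = (21, 4)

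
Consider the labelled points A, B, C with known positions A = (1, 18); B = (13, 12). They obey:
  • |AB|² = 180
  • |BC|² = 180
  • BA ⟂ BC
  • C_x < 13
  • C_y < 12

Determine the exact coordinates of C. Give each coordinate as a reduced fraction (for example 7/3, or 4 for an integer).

1. C_x = 7  [[BA ⟂ BC ⇒ -12x+6y+84=0] ∩ [|C−(13, 12)|²=180]]
2. C_y = 0  [[BA ⟂ BC ⇒ -12x+6y+84=0] ∩ [|C−(13, 12)|²=180]]
   so C = (7, 0)

C = (7, 0)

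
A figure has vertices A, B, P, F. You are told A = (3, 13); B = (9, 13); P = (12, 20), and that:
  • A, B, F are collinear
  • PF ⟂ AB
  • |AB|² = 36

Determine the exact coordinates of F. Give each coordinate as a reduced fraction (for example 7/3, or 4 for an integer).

1. F_x = 12  [[A, B, F are collinear ⇒ 6y-78=0] ∩ [PF ⟂ AB ⇒ 6x-72=0]]
2. F_y = 13  [[A, B, F are collinear ⇒ 6y-78=0] ∩ [PF ⟂ AB ⇒ 6x-72=0]]
   so F = (12, 13)

F = (12, 13)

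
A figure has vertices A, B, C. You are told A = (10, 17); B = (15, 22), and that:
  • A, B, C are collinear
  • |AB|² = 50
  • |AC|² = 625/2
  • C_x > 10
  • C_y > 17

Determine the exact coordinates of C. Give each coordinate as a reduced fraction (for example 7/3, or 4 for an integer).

C = (45/2, 59/2)

1. C_x = 45/2  [[A, B, C are collinear ⇒ -5x+5y-35=0] ∩ [|C−(10, 17)|²=625/2]]
2. C_y = 59/2  [[A, B, C are collinear ⇒ -5x+5y-35=0] ∩ [|C−(10, 17)|²=625/2]]
   so C = (45/2, 59/2)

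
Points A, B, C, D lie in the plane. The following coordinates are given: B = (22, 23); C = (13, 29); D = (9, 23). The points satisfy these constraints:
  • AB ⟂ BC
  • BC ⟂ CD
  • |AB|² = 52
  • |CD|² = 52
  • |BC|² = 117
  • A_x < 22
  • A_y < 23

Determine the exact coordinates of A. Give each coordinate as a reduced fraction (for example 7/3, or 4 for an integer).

1. A_x = 18  [[AB ⟂ BC ⇒ 9x-6y-60=0] ∩ [|A−(22, 23)|²=52]]
2. A_y = 17  [[AB ⟂ BC ⇒ 9x-6y-60=0] ∩ [|A−(22, 23)|²=52]]
   so A = (18, 17)

A = (18, 17)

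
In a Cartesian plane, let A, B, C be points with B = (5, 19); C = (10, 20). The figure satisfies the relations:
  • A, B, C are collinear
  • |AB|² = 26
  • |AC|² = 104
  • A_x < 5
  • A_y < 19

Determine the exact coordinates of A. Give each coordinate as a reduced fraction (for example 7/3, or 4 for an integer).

1. A_x = 0  [[A, B, C are collinear ⇒ -1x+5y-90=0] ∩ [|A−(5, 19)|²=26]]
2. A_y = 18  [[A, B, C are collinear ⇒ -1x+5y-90=0] ∩ [|A−(5, 19)|²=26]]
   so A = (0, 18)

A = (0, 18)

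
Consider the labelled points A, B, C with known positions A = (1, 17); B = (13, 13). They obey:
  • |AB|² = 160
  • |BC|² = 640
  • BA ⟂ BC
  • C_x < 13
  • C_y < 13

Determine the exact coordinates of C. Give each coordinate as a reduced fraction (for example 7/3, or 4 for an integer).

C = (5, -11)

1. C_x = 5  [[BA ⟂ BC ⇒ -12x+4y+104=0] ∩ [|C−(13, 13)|²=640]]
2. C_y = -11  [[BA ⟂ BC ⇒ -12x+4y+104=0] ∩ [|C−(13, 13)|²=640]]
   so C = (5, -11)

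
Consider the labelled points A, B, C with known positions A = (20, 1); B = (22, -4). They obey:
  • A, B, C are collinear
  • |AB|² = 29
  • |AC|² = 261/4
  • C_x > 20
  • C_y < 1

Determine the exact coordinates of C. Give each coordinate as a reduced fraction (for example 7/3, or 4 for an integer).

C = (23, -13/2)

1. C_x = 23  [[A, B, C are collinear ⇒ 5x+2y-102=0] ∩ [|C−(20, 1)|²=261/4]]
2. C_y = -13/2  [[A, B, C are collinear ⇒ 5x+2y-102=0] ∩ [|C−(20, 1)|²=261/4]]
   so C = (23, -13/2)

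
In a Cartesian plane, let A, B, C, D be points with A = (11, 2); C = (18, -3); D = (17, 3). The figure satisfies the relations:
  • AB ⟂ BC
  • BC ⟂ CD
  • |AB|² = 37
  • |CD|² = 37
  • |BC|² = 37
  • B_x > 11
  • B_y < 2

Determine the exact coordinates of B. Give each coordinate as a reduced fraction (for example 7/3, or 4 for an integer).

B = (12, -4)

1. B_x = 12  [[BC ⟂ CD ⇒ 1x-6y-36=0] ∩ [|B−(11, 2)|²=37]]
2. B_y = -4  [[BC ⟂ CD ⇒ 1x-6y-36=0] ∩ [|B−(11, 2)|²=37]]
   so B = (12, -4)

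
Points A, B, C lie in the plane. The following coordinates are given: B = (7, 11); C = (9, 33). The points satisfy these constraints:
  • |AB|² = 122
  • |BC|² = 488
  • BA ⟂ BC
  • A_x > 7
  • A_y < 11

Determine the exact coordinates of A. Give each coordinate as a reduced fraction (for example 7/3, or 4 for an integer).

1. A_x = 18  [[BA ⟂ BC ⇒ 2x+22y-256=0] ∩ [|A−(7, 11)|²=122]]
2. A_y = 10  [[BA ⟂ BC ⇒ 2x+22y-256=0] ∩ [|A−(7, 11)|²=122]]
   so A = (18, 10)

A = (18, 10)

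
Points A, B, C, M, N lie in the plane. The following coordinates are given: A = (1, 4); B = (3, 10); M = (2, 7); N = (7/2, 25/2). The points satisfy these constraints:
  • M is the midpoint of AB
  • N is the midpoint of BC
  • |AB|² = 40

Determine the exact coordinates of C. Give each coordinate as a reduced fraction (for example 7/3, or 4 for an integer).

1. C_x = 4  [C = 2·N−B = 2·(7/2, 25/2)−(3, 10)]
2. C_y = 15  [C = 2·N−B = 2·(7/2, 25/2)−(3, 10)]
   so C = (4, 15)

C = (4, 15)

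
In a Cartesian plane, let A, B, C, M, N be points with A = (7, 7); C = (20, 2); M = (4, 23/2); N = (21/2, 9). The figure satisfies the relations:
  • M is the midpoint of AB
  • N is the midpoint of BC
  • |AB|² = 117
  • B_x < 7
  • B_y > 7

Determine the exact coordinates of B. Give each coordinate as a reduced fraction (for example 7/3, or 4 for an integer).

B = (1, 16)

1. B_x = 1  [B = 2·M−A = 2·(4, 23/2)−(7, 7)]
2. B_y = 16  [B = 2·M−A = 2·(4, 23/2)−(7, 7)]
   so B = (1, 16)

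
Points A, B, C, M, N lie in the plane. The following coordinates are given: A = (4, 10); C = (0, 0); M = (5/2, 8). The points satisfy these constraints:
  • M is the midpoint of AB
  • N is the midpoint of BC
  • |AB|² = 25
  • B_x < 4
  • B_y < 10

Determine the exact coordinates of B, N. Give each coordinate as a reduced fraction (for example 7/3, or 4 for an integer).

B = (1, 6)
N = (1/2, 3)

1. B_x = 1  [B = 2·M−A = 2·(5/2, 8)−(4, 10)]
2. B_y = 6  [B = 2·M−A = 2·(5/2, 8)−(4, 10)]
   so B = (1, 6)
3. N_x = 1/2  [2·N = B+C = (1, 6)+(0, 0)]
4. N_y = 3  [2·N = B+C = (1, 6)+(0, 0)]
   so N = (1/2, 3)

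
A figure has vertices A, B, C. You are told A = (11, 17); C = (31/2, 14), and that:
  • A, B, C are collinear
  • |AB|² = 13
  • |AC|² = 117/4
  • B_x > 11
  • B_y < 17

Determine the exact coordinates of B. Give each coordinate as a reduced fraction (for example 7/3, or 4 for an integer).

B = (14, 15)

1. B_x = 14  [[A, B, C are collinear ⇒ -3x-9/2y+219/2=0] ∩ [|B−(11, 17)|²=13]]
2. B_y = 15  [[A, B, C are collinear ⇒ -3x-9/2y+219/2=0] ∩ [|B−(11, 17)|²=13]]
   so B = (14, 15)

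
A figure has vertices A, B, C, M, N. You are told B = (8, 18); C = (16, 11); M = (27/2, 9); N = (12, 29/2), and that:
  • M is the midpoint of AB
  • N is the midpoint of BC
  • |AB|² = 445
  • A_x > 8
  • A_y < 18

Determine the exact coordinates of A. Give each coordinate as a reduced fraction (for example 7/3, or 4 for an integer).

A = (19, 0)

1. A_x = 19  [A = 2·M−B = 2·(27/2, 9)−(8, 18)]
2. A_y = 0  [A = 2·M−B = 2·(27/2, 9)−(8, 18)]
   so A = (19, 0)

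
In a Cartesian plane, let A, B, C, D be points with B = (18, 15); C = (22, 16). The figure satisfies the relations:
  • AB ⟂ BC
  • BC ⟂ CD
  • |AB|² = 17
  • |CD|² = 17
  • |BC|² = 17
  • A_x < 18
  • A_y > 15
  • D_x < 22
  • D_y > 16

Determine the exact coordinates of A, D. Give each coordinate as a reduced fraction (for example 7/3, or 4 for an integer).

A = (17, 19)
D = (21, 20)

1. A_x = 17  [[AB ⟂ BC ⇒ -4x-1y+87=0] ∩ [|A−(18, 15)|²=17]]
2. A_y = 19  [[AB ⟂ BC ⇒ -4x-1y+87=0] ∩ [|A−(18, 15)|²=17]]
   so A = (17, 19)
3. D_x = 21  [[BC ⟂ CD ⇒ 4x+1y-104=0] ∩ [|D−(22, 16)|²=17]]
4. D_y = 20  [[BC ⟂ CD ⇒ 4x+1y-104=0] ∩ [|D−(22, 16)|²=17]]
   so D = (21, 20)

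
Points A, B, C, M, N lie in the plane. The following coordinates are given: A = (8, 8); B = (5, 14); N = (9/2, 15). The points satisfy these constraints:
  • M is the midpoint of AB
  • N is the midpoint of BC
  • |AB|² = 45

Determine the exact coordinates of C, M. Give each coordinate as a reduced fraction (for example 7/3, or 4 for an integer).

C = (4, 16)
M = (13/2, 11)

1. M_x = 13/2  [2·M = A+B = (8, 8)+(5, 14)]
2. M_y = 11  [2·M = A+B = (8, 8)+(5, 14)]
   so M = (13/2, 11)
3. C_x = 4  [C = 2·N−B = 2·(9/2, 15)−(5, 14)]
4. C_y = 16  [C = 2·N−B = 2·(9/2, 15)−(5, 14)]
   so C = (4, 16)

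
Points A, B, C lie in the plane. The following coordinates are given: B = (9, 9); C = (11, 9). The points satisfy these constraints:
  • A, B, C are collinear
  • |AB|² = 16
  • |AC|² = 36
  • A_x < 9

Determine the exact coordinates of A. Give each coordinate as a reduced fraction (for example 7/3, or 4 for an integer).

A = (5, 9)

1. A_x = 5  [[A, B, C are collinear ⇒ 2y-18=0] ∩ [|A−(9, 9)|²=16]]
2. A_y = 9  [[A, B, C are collinear ⇒ 2y-18=0] ∩ [|A−(9, 9)|²=16]]
   so A = (5, 9)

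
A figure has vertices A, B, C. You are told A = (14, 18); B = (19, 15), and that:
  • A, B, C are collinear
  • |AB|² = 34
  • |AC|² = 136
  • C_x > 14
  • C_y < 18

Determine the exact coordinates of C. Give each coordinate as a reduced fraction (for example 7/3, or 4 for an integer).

C = (24, 12)

1. C_x = 24  [[A, B, C are collinear ⇒ 3x+5y-132=0] ∩ [|C−(14, 18)|²=136]]
2. C_y = 12  [[A, B, C are collinear ⇒ 3x+5y-132=0] ∩ [|C−(14, 18)|²=136]]
   so C = (24, 12)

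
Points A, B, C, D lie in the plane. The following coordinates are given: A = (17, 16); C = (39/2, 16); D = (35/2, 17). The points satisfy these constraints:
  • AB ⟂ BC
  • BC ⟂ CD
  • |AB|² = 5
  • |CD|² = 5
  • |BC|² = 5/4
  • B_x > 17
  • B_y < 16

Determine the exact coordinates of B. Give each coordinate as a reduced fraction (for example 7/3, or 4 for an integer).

1. B_x = 19  [[BC ⟂ CD ⇒ 2x-1y-23=0] ∩ [|B−(17, 16)|²=5]]
2. B_y = 15  [[BC ⟂ CD ⇒ 2x-1y-23=0] ∩ [|B−(17, 16)|²=5]]
   so B = (19, 15)

B = (19, 15)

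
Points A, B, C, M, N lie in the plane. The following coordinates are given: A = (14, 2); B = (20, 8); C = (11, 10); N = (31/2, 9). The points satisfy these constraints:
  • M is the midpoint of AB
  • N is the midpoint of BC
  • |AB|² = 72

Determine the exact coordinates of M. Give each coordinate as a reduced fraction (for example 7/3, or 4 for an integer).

M = (17, 5)

1. M_x = 17  [2·M = A+B = (14, 2)+(20, 8)]
2. M_y = 5  [2·M = A+B = (14, 2)+(20, 8)]
   so M = (17, 5)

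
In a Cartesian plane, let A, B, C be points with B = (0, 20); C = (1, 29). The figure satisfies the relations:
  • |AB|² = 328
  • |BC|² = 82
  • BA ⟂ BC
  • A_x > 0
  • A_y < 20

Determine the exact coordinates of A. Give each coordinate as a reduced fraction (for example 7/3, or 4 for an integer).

1. A_x = 18  [[BA ⟂ BC ⇒ 1x+9y-180=0] ∩ [|A−(0, 20)|²=328]]
2. A_y = 18  [[BA ⟂ BC ⇒ 1x+9y-180=0] ∩ [|A−(0, 20)|²=328]]
   so A = (18, 18)

A = (18, 18)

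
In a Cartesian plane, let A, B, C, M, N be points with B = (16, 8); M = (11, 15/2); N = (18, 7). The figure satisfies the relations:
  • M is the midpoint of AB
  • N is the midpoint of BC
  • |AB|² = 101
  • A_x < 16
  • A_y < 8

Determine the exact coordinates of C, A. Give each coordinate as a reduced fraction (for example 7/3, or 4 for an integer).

C = (20, 6)
A = (6, 7)

1. A_x = 6  [A = 2·M−B = 2·(11, 15/2)−(16, 8)]
2. A_y = 7  [A = 2·M−B = 2·(11, 15/2)−(16, 8)]
   so A = (6, 7)
3. C_x = 20  [C = 2·N−B = 2·(18, 7)−(16, 8)]
4. C_y = 6  [C = 2·N−B = 2·(18, 7)−(16, 8)]
   so C = (20, 6)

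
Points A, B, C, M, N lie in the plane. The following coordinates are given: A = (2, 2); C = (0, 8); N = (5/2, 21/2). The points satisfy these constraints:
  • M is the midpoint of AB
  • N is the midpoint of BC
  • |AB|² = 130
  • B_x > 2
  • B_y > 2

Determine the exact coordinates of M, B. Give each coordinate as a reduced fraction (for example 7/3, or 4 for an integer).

M = (7/2, 15/2)
B = (5, 13)

1. B_x = 5  [B = 2·N−C = 2·(5/2, 21/2)−(0, 8)]
2. B_y = 13  [B = 2·N−C = 2·(5/2, 21/2)−(0, 8)]
   so B = (5, 13)
3. M_x = 7/2  [2·M = A+B = (2, 2)+(5, 13)]
4. M_y = 15/2  [2·M = A+B = (2, 2)+(5, 13)]
   so M = (7/2, 15/2)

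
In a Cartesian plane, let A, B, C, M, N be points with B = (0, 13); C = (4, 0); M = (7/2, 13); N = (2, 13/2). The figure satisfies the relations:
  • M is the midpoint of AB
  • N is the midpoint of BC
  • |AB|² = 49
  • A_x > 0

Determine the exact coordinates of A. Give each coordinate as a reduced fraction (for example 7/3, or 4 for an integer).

1. A_x = 7  [A = 2·M−B = 2·(7/2, 13)−(0, 13)]
2. A_y = 13  [A = 2·M−B = 2·(7/2, 13)−(0, 13)]
   so A = (7, 13)

A = (7, 13)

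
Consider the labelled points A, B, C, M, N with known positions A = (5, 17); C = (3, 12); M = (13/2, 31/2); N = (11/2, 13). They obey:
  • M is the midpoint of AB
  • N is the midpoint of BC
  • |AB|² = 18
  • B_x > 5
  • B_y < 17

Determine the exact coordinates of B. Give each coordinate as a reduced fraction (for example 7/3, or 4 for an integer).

B = (8, 14)

1. B_x = 8  [B = 2·M−A = 2·(13/2, 31/2)−(5, 17)]
2. B_y = 14  [B = 2·M−A = 2·(13/2, 31/2)−(5, 17)]
   so B = (8, 14)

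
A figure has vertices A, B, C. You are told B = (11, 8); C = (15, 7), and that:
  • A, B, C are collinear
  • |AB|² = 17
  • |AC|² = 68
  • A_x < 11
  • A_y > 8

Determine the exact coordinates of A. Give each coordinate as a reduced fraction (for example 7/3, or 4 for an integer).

A = (7, 9)

1. A_x = 7  [[A, B, C are collinear ⇒ 1x+4y-43=0] ∩ [|A−(11, 8)|²=17]]
2. A_y = 9  [[A, B, C are collinear ⇒ 1x+4y-43=0] ∩ [|A−(11, 8)|²=17]]
   so A = (7, 9)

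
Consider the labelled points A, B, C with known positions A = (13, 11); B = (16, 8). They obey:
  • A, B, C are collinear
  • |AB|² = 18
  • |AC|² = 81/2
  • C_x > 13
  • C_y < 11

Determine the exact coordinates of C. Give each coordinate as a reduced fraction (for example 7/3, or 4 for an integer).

C = (35/2, 13/2)

1. C_x = 35/2  [[A, B, C are collinear ⇒ 3x+3y-72=0] ∩ [|C−(13, 11)|²=81/2]]
2. C_y = 13/2  [[A, B, C are collinear ⇒ 3x+3y-72=0] ∩ [|C−(13, 11)|²=81/2]]
   so C = (35/2, 13/2)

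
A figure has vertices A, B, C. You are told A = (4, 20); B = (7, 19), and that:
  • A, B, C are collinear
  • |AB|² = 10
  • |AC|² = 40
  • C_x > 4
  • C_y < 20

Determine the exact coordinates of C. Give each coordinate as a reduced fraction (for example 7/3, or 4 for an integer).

1. C_x = 10  [[A, B, C are collinear ⇒ 1x+3y-64=0] ∩ [|C−(4, 20)|²=40]]
2. C_y = 18  [[A, B, C are collinear ⇒ 1x+3y-64=0] ∩ [|C−(4, 20)|²=40]]
   so C = (10, 18)

C = (10, 18)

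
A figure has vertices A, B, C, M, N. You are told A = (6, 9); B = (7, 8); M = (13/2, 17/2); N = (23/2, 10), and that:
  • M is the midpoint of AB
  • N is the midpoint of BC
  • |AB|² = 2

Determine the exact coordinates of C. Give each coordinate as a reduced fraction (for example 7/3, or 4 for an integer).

1. C_x = 16  [C = 2·N−B = 2·(23/2, 10)−(7, 8)]
2. C_y = 12  [C = 2·N−B = 2·(23/2, 10)−(7, 8)]
   so C = (16, 12)

C = (16, 12)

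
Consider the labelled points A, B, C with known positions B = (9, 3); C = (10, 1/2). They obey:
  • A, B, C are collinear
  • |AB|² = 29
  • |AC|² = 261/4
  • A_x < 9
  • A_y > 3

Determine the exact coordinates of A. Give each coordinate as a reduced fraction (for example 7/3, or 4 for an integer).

1. A_x = 7  [[A, B, C are collinear ⇒ 5/2x+1y-51/2=0] ∩ [|A−(9, 3)|²=29]]
2. A_y = 8  [[A, B, C are collinear ⇒ 5/2x+1y-51/2=0] ∩ [|A−(9, 3)|²=29]]
   so A = (7, 8)

A = (7, 8)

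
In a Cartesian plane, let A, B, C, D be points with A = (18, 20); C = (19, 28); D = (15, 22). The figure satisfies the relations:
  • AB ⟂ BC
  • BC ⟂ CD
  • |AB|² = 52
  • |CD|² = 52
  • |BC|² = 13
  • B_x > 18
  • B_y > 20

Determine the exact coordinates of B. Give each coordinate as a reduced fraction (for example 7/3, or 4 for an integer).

1. B_x = 22  [[BC ⟂ CD ⇒ 4x+6y-244=0] ∩ [|B−(18, 20)|²=52]]
2. B_y = 26  [[BC ⟂ CD ⇒ 4x+6y-244=0] ∩ [|B−(18, 20)|²=52]]
   so B = (22, 26)

B = (22, 26)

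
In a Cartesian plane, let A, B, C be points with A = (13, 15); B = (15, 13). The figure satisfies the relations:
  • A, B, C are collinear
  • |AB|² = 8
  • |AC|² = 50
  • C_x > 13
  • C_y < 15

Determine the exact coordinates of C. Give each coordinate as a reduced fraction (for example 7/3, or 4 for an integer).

1. C_x = 18  [[A, B, C are collinear ⇒ 2x+2y-56=0] ∩ [|C−(13, 15)|²=50]]
2. C_y = 10  [[A, B, C are collinear ⇒ 2x+2y-56=0] ∩ [|C−(13, 15)|²=50]]
   so C = (18, 10)

C = (18, 10)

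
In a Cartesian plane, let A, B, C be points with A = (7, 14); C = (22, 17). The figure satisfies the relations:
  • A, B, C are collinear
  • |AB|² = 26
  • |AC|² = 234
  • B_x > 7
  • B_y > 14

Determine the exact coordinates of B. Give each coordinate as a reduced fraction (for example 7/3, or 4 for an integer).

1. B_x = 12  [[A, B, C are collinear ⇒ 3x-15y+189=0] ∩ [|B−(7, 14)|²=26]]
2. B_y = 15  [[A, B, C are collinear ⇒ 3x-15y+189=0] ∩ [|B−(7, 14)|²=26]]
   so B = (12, 15)

B = (12, 15)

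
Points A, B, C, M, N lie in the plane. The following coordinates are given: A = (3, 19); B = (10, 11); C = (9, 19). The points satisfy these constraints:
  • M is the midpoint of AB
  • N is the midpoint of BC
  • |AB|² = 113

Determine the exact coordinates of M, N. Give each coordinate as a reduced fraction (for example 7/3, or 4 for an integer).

M = (13/2, 15)
N = (19/2, 15)

1. M_x = 13/2  [2·M = A+B = (3, 19)+(10, 11)]
2. M_y = 15  [2·M = A+B = (3, 19)+(10, 11)]
   so M = (13/2, 15)
3. N_x = 19/2  [2·N = B+C = (10, 11)+(9, 19)]
4. N_y = 15  [2·N = B+C = (10, 11)+(9, 19)]
   so N = (19/2, 15)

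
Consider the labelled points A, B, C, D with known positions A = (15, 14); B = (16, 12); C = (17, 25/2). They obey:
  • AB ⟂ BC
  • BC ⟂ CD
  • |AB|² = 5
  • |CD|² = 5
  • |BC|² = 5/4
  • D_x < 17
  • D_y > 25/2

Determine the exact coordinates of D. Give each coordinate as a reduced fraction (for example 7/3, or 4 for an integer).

1. D_x = 16  [[BC ⟂ CD ⇒ 1x+1/2y-93/4=0] ∩ [|D−(17, 25/2)|²=5]]
2. D_y = 29/2  [[BC ⟂ CD ⇒ 1x+1/2y-93/4=0] ∩ [|D−(17, 25/2)|²=5]]
   so D = (16, 29/2)

D = (16, 29/2)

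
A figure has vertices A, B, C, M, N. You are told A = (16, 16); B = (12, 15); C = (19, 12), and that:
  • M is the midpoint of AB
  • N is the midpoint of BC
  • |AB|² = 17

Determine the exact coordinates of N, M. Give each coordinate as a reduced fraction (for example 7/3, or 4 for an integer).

1. M_x = 14  [2·M = A+B = (16, 16)+(12, 15)]
2. M_y = 31/2  [2·M = A+B = (16, 16)+(12, 15)]
   so M = (14, 31/2)
3. N_x = 31/2  [2·N = B+C = (12, 15)+(19, 12)]
4. N_y = 27/2  [2·N = B+C = (12, 15)+(19, 12)]
   so N = (31/2, 27/2)

N = (31/2, 27/2)
M = (14, 31/2)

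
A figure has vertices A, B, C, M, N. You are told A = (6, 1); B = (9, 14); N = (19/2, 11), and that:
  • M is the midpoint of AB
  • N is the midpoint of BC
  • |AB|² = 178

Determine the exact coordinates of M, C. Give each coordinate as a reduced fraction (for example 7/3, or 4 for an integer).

1. M_x = 15/2  [2·M = A+B = (6, 1)+(9, 14)]
2. M_y = 15/2  [2·M = A+B = (6, 1)+(9, 14)]
   so M = (15/2, 15/2)
3. C_x = 10  [C = 2·N−B = 2·(19/2, 11)−(9, 14)]
4. C_y = 8  [C = 2·N−B = 2·(19/2, 11)−(9, 14)]
   so C = (10, 8)

M = (15/2, 15/2)
C = (10, 8)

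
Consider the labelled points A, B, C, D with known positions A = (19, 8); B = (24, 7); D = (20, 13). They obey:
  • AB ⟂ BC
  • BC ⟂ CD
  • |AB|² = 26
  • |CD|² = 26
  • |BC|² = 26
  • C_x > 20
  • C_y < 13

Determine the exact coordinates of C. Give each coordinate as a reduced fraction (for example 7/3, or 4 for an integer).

1. C_x = 25  [[AB ⟂ BC ⇒ 5x-1y-113=0] ∩ [|C−(20, 13)|²=26]]
2. C_y = 12  [[AB ⟂ BC ⇒ 5x-1y-113=0] ∩ [|C−(20, 13)|²=26]]
   so C = (25, 12)

C = (25, 12)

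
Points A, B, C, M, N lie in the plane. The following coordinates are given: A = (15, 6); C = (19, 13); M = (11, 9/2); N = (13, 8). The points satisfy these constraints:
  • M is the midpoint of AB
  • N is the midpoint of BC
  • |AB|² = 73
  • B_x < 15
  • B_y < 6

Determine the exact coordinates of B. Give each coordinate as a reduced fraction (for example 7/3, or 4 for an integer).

B = (7, 3)

1. B_x = 7  [B = 2·M−A = 2·(11, 9/2)−(15, 6)]
2. B_y = 3  [B = 2·M−A = 2·(11, 9/2)−(15, 6)]
   so B = (7, 3)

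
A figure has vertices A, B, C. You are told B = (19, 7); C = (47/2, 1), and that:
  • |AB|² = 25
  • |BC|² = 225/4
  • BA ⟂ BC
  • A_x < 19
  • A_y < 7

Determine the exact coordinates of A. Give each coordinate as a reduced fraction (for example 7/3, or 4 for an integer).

1. A_x = 15  [[BA ⟂ BC ⇒ 9/2x-6y-87/2=0] ∩ [|A−(19, 7)|²=25]]
2. A_y = 4  [[BA ⟂ BC ⇒ 9/2x-6y-87/2=0] ∩ [|A−(19, 7)|²=25]]
   so A = (15, 4)

A = (15, 4)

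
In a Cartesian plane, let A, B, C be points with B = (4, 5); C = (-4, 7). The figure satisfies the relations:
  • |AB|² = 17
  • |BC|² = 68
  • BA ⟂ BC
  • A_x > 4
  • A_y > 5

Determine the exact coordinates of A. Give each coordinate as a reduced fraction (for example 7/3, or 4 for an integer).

A = (5, 9)

1. A_x = 5  [[BA ⟂ BC ⇒ -8x+2y+22=0] ∩ [|A−(4, 5)|²=17]]
2. A_y = 9  [[BA ⟂ BC ⇒ -8x+2y+22=0] ∩ [|A−(4, 5)|²=17]]
   so A = (5, 9)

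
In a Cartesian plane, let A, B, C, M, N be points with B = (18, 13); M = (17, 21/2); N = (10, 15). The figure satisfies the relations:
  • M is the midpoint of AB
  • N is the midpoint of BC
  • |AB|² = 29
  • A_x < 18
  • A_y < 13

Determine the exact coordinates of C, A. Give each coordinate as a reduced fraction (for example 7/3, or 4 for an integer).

C = (2, 17)
A = (16, 8)

1. A_x = 16  [A = 2·M−B = 2·(17, 21/2)−(18, 13)]
2. A_y = 8  [A = 2·M−B = 2·(17, 21/2)−(18, 13)]
   so A = (16, 8)
3. C_x = 2  [C = 2·N−B = 2·(10, 15)−(18, 13)]
4. C_y = 17  [C = 2·N−B = 2·(10, 15)−(18, 13)]
   so C = (2, 17)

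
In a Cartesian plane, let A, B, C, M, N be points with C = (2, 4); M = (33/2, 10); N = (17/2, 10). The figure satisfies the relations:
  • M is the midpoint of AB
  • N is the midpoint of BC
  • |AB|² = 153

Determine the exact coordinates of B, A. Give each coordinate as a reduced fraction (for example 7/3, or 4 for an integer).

B = (15, 16)
A = (18, 4)

1. B_x = 15  [B = 2·N−C = 2·(17/2, 10)−(2, 4)]
2. B_y = 16  [B = 2·N−C = 2·(17/2, 10)−(2, 4)]
   so B = (15, 16)
3. A_x = 18  [A = 2·M−B = 2·(33/2, 10)−(15, 16)]
4. A_y = 4  [A = 2·M−B = 2·(33/2, 10)−(15, 16)]
   so A = (18, 4)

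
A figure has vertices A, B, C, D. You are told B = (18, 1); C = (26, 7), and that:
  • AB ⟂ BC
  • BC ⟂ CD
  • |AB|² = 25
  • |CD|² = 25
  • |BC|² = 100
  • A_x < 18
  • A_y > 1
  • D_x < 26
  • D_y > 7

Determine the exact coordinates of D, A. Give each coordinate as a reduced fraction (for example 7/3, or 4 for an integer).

1. D_x = 23  [[BC ⟂ CD ⇒ 8x+6y-250=0] ∩ [|D−(26, 7)|²=25]]
2. D_y = 11  [[BC ⟂ CD ⇒ 8x+6y-250=0] ∩ [|D−(26, 7)|²=25]]
   so D = (23, 11)
3. A_x = 15  [[AB ⟂ BC ⇒ -8x-6y+150=0] ∩ [|A−(18, 1)|²=25]]
4. A_y = 5  [[AB ⟂ BC ⇒ -8x-6y+150=0] ∩ [|A−(18, 1)|²=25]]
   so A = (15, 5)

D = (23, 11)
A = (15, 5)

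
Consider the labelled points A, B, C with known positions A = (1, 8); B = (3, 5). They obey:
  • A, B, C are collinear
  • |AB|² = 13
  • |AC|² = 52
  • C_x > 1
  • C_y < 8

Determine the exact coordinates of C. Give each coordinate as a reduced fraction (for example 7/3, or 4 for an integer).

C = (5, 2)

1. C_x = 5  [[A, B, C are collinear ⇒ 3x+2y-19=0] ∩ [|C−(1, 8)|²=52]]
2. C_y = 2  [[A, B, C are collinear ⇒ 3x+2y-19=0] ∩ [|C−(1, 8)|²=52]]
   so C = (5, 2)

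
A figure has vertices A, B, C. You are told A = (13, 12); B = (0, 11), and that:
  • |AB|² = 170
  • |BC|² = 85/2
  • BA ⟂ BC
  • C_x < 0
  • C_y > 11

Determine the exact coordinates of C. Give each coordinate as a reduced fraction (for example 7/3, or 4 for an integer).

1. C_x = -1/2  [[BA ⟂ BC ⇒ 13x+1y-11=0] ∩ [|C−(0, 11)|²=85/2]]
2. C_y = 35/2  [[BA ⟂ BC ⇒ 13x+1y-11=0] ∩ [|C−(0, 11)|²=85/2]]
   so C = (-1/2, 35/2)

C = (-1/2, 35/2)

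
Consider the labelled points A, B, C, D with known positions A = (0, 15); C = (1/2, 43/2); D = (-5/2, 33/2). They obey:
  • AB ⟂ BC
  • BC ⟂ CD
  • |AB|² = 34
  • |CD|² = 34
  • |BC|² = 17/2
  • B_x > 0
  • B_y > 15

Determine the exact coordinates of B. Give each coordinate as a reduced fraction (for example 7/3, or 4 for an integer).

1. B_x = 3  [[BC ⟂ CD ⇒ 3x+5y-109=0] ∩ [|B−(0, 15)|²=34]]
2. B_y = 20  [[BC ⟂ CD ⇒ 3x+5y-109=0] ∩ [|B−(0, 15)|²=34]]
   so B = (3, 20)

B = (3, 20)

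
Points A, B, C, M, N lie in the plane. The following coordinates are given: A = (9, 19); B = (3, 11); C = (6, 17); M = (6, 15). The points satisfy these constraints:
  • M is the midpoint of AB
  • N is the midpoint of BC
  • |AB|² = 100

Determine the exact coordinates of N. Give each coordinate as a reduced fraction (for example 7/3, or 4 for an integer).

N = (9/2, 14)

1. N_x = 9/2  [2·N = B+C = (3, 11)+(6, 17)]
2. N_y = 14  [2·N = B+C = (3, 11)+(6, 17)]
   so N = (9/2, 14)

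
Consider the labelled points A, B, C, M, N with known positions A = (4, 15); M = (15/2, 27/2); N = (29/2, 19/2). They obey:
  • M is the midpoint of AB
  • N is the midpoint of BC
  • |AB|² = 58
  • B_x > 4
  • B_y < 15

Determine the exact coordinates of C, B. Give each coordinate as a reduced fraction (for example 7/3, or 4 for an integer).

C = (18, 7)
B = (11, 12)

1. B_x = 11  [B = 2·M−A = 2·(15/2, 27/2)−(4, 15)]
2. B_y = 12  [B = 2·M−A = 2·(15/2, 27/2)−(4, 15)]
   so B = (11, 12)
3. C_x = 18  [C = 2·N−B = 2·(29/2, 19/2)−(11, 12)]
4. C_y = 7  [C = 2·N−B = 2·(29/2, 19/2)−(11, 12)]
   so C = (18, 7)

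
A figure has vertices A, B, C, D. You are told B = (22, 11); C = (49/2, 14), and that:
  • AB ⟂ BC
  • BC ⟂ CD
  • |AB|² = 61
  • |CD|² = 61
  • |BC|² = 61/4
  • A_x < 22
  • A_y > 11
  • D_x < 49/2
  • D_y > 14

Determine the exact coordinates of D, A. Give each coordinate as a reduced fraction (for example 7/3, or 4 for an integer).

D = (37/2, 19)
A = (16, 16)

1. D_x = 37/2  [[BC ⟂ CD ⇒ 5/2x+3y-413/4=0] ∩ [|D−(49/2, 14)|²=61]]
2. D_y = 19  [[BC ⟂ CD ⇒ 5/2x+3y-413/4=0] ∩ [|D−(49/2, 14)|²=61]]
   so D = (37/2, 19)
3. A_x = 16  [[AB ⟂ BC ⇒ -5/2x-3y+88=0] ∩ [|A−(22, 11)|²=61]]
4. A_y = 16  [[AB ⟂ BC ⇒ -5/2x-3y+88=0] ∩ [|A−(22, 11)|²=61]]
   so A = (16, 16)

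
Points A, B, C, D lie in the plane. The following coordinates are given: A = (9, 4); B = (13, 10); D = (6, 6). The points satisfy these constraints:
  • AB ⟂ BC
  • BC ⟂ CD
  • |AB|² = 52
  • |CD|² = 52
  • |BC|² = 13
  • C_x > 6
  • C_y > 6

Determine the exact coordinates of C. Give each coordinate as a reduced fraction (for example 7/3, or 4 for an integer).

C = (10, 12)

1. C_x = 10  [[AB ⟂ BC ⇒ 4x+6y-112=0] ∩ [|C−(6, 6)|²=52]]
2. C_y = 12  [[AB ⟂ BC ⇒ 4x+6y-112=0] ∩ [|C−(6, 6)|²=52]]
   so C = (10, 12)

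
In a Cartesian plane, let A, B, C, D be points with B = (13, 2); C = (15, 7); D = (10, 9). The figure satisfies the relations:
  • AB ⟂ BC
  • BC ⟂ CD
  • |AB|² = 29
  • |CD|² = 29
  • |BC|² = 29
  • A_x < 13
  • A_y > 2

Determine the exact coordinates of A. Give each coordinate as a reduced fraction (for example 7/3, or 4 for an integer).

A = (8, 4)

1. A_x = 8  [[AB ⟂ BC ⇒ -2x-5y+36=0] ∩ [|A−(13, 2)|²=29]]
2. A_y = 4  [[AB ⟂ BC ⇒ -2x-5y+36=0] ∩ [|A−(13, 2)|²=29]]
   so A = (8, 4)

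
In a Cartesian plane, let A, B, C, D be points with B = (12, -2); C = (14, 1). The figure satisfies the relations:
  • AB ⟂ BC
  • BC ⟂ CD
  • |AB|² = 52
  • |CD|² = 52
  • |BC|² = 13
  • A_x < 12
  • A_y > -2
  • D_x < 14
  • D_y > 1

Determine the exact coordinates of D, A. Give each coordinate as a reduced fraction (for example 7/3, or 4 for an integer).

D = (8, 5)
A = (6, 2)

1. D_x = 8  [[BC ⟂ CD ⇒ 2x+3y-31=0] ∩ [|D−(14, 1)|²=52]]
2. D_y = 5  [[BC ⟂ CD ⇒ 2x+3y-31=0] ∩ [|D−(14, 1)|²=52]]
   so D = (8, 5)
3. A_x = 6  [[AB ⟂ BC ⇒ -2x-3y+18=0] ∩ [|A−(12, -2)|²=52]]
4. A_y = 2  [[AB ⟂ BC ⇒ -2x-3y+18=0] ∩ [|A−(12, -2)|²=52]]
   so A = (6, 2)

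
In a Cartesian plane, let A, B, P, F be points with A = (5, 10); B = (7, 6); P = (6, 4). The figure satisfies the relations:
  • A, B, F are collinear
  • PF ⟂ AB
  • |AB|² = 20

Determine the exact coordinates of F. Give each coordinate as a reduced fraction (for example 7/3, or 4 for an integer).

1. F_x = 38/5  [[A, B, F are collinear ⇒ 4x+2y-40=0] ∩ [PF ⟂ AB ⇒ 2x-4y+4=0]]
2. F_y = 24/5  [[A, B, F are collinear ⇒ 4x+2y-40=0] ∩ [PF ⟂ AB ⇒ 2x-4y+4=0]]
   so F = (38/5, 24/5)

F = (38/5, 24/5)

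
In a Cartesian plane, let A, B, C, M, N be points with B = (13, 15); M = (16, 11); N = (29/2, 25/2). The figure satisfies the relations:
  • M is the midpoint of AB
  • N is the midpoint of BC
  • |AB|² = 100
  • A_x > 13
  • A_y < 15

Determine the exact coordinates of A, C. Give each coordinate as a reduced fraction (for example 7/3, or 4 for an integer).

A = (19, 7)
C = (16, 10)

1. A_x = 19  [A = 2·M−B = 2·(16, 11)−(13, 15)]
2. A_y = 7  [A = 2·M−B = 2·(16, 11)−(13, 15)]
   so A = (19, 7)
3. C_x = 16  [C = 2·N−B = 2·(29/2, 25/2)−(13, 15)]
4. C_y = 10  [C = 2·N−B = 2·(29/2, 25/2)−(13, 15)]
   so C = (16, 10)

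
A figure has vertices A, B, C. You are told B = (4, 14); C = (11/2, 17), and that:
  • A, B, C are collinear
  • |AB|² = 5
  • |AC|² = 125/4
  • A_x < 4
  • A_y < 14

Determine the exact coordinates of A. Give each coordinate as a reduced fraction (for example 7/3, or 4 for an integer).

1. A_x = 3  [[A, B, C are collinear ⇒ -3x+3/2y-9=0] ∩ [|A−(4, 14)|²=5]]
2. A_y = 12  [[A, B, C are collinear ⇒ -3x+3/2y-9=0] ∩ [|A−(4, 14)|²=5]]
   so A = (3, 12)

A = (3, 12)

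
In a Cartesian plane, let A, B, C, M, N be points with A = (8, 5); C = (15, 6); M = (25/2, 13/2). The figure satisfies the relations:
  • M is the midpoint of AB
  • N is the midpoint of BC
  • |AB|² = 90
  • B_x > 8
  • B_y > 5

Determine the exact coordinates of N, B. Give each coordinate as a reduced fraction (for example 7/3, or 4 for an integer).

N = (16, 7)
B = (17, 8)

1. B_x = 17  [B = 2·M−A = 2·(25/2, 13/2)−(8, 5)]
2. B_y = 8  [B = 2·M−A = 2·(25/2, 13/2)−(8, 5)]
   so B = (17, 8)
3. N_x = 16  [2·N = B+C = (17, 8)+(15, 6)]
4. N_y = 7  [2·N = B+C = (17, 8)+(15, 6)]
   so N = (16, 7)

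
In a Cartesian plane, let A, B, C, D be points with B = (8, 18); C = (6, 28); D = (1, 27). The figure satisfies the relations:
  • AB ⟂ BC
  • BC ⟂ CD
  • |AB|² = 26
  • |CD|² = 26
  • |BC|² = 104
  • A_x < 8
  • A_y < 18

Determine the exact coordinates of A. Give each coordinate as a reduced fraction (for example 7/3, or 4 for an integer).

1. A_x = 3  [[AB ⟂ BC ⇒ 2x-10y+164=0] ∩ [|A−(8, 18)|²=26]]
2. A_y = 17  [[AB ⟂ BC ⇒ 2x-10y+164=0] ∩ [|A−(8, 18)|²=26]]
   so A = (3, 17)

A = (3, 17)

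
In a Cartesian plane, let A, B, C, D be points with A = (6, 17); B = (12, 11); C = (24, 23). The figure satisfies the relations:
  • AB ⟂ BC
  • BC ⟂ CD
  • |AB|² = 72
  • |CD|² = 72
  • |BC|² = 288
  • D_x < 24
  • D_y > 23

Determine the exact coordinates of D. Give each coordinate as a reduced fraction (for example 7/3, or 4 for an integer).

1. D_x = 18  [[BC ⟂ CD ⇒ 12x+12y-564=0] ∩ [|D−(24, 23)|²=72]]
2. D_y = 29  [[BC ⟂ CD ⇒ 12x+12y-564=0] ∩ [|D−(24, 23)|²=72]]
   so D = (18, 29)

D = (18, 29)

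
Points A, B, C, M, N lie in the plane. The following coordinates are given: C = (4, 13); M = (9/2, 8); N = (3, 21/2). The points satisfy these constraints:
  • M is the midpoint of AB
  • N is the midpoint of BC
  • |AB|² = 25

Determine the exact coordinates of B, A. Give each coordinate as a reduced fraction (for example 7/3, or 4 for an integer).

1. B_x = 2  [B = 2·N−C = 2·(3, 21/2)−(4, 13)]
2. B_y = 8  [B = 2·N−C = 2·(3, 21/2)−(4, 13)]
   so B = (2, 8)
3. A_x = 7  [A = 2·M−B = 2·(9/2, 8)−(2, 8)]
4. A_y = 8  [A = 2·M−B = 2·(9/2, 8)−(2, 8)]
   so A = (7, 8)

B = (2, 8)
A = (7, 8)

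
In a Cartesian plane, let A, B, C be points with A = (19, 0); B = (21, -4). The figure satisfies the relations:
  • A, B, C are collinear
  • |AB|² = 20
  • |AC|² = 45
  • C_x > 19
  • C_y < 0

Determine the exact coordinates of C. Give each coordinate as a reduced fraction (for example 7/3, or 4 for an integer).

1. C_x = 22  [[A, B, C are collinear ⇒ 4x+2y-76=0] ∩ [|C−(19, 0)|²=45]]
2. C_y = -6  [[A, B, C are collinear ⇒ 4x+2y-76=0] ∩ [|C−(19, 0)|²=45]]
   so C = (22, -6)

C = (22, -6)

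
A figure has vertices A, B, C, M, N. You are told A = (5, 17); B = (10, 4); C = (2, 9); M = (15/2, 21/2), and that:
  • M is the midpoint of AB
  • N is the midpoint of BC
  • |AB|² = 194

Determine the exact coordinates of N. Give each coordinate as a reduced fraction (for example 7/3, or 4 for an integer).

N = (6, 13/2)

1. N_x = 6  [2·N = B+C = (10, 4)+(2, 9)]
2. N_y = 13/2  [2·N = B+C = (10, 4)+(2, 9)]
   so N = (6, 13/2)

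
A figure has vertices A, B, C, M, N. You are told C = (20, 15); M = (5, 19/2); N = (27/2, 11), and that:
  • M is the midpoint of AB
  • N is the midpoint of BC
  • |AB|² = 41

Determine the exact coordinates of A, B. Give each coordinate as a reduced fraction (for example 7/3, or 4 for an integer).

1. B_x = 7  [B = 2·N−C = 2·(27/2, 11)−(20, 15)]
2. B_y = 7  [B = 2·N−C = 2·(27/2, 11)−(20, 15)]
   so B = (7, 7)
3. A_x = 3  [A = 2·M−B = 2·(5, 19/2)−(7, 7)]
4. A_y = 12  [A = 2·M−B = 2·(5, 19/2)−(7, 7)]
   so A = (3, 12)

A = (3, 12)
B = (7, 7)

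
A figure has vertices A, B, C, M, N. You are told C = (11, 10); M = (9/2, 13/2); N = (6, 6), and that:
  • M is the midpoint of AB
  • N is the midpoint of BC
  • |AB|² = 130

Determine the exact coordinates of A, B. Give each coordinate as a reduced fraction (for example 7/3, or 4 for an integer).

A = (8, 11)
B = (1, 2)

1. B_x = 1  [B = 2·N−C = 2·(6, 6)−(11, 10)]
2. B_y = 2  [B = 2·N−C = 2·(6, 6)−(11, 10)]
   so B = (1, 2)
3. A_x = 8  [A = 2·M−B = 2·(9/2, 13/2)−(1, 2)]
4. A_y = 11  [A = 2·M−B = 2·(9/2, 13/2)−(1, 2)]
   so A = (8, 11)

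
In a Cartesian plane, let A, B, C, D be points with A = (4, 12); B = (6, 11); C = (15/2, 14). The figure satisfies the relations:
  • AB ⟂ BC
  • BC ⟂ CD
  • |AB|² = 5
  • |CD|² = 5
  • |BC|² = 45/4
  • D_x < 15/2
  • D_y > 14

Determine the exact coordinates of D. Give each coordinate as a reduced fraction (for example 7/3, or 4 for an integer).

1. D_x = 11/2  [[BC ⟂ CD ⇒ 3/2x+3y-213/4=0] ∩ [|D−(15/2, 14)|²=5]]
2. D_y = 15  [[BC ⟂ CD ⇒ 3/2x+3y-213/4=0] ∩ [|D−(15/2, 14)|²=5]]
   so D = (11/2, 15)

D = (11/2, 15)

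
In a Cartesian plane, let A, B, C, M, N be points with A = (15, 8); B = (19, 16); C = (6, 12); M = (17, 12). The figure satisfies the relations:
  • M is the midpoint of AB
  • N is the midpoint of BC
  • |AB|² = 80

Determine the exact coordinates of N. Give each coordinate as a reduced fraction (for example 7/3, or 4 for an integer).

1. N_x = 25/2  [2·N = B+C = (19, 16)+(6, 12)]
2. N_y = 14  [2·N = B+C = (19, 16)+(6, 12)]
   so N = (25/2, 14)

N = (25/2, 14)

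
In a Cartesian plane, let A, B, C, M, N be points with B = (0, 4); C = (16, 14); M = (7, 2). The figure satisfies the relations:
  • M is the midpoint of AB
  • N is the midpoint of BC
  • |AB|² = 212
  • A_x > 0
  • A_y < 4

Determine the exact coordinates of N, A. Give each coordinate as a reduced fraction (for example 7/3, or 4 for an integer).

1. A_x = 14  [A = 2·M−B = 2·(7, 2)−(0, 4)]
2. A_y = 0  [A = 2·M−B = 2·(7, 2)−(0, 4)]
   so A = (14, 0)
3. N_x = 8  [2·N = B+C = (0, 4)+(16, 14)]
4. N_y = 9  [2·N = B+C = (0, 4)+(16, 14)]
   so N = (8, 9)

N = (8, 9)
A = (14, 0)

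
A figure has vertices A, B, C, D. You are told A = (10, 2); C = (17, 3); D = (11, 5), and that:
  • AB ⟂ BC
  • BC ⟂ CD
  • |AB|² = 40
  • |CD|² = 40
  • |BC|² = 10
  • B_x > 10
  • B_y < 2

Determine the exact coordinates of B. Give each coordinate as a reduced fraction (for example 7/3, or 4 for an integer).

B = (16, 0)

1. B_x = 16  [[BC ⟂ CD ⇒ 6x-2y-96=0] ∩ [|B−(10, 2)|²=40]]
2. B_y = 0  [[BC ⟂ CD ⇒ 6x-2y-96=0] ∩ [|B−(10, 2)|²=40]]
   so B = (16, 0)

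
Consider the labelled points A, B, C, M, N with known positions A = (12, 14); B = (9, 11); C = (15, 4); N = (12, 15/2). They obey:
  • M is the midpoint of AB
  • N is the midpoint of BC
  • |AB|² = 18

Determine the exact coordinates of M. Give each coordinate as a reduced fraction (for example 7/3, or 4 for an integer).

1. M_x = 21/2  [2·M = A+B = (12, 14)+(9, 11)]
2. M_y = 25/2  [2·M = A+B = (12, 14)+(9, 11)]
   so M = (21/2, 25/2)

M = (21/2, 25/2)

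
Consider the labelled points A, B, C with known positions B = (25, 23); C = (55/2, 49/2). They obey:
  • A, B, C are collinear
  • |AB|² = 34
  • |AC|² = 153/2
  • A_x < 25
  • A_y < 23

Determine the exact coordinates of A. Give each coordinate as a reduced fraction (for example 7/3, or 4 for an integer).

1. A_x = 20  [[A, B, C are collinear ⇒ -3/2x+5/2y-20=0] ∩ [|A−(25, 23)|²=34]]
2. A_y = 20  [[A, B, C are collinear ⇒ -3/2x+5/2y-20=0] ∩ [|A−(25, 23)|²=34]]
   so A = (20, 20)

A = (20, 20)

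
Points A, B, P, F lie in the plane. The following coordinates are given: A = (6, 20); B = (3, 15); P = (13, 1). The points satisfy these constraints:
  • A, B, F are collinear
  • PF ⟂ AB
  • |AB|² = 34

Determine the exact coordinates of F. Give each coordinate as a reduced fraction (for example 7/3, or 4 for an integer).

1. F_x = -9/17  [[A, B, F are collinear ⇒ 5x-3y+30=0] ∩ [PF ⟂ AB ⇒ -3x-5y+44=0]]
2. F_y = 155/17  [[A, B, F are collinear ⇒ 5x-3y+30=0] ∩ [PF ⟂ AB ⇒ -3x-5y+44=0]]
   so F = (-9/17, 155/17)

F = (-9/17, 155/17)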